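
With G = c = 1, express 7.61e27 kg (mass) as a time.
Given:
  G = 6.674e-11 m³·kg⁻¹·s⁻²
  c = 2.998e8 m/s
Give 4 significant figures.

Mass → time via G/c³.
7.61e27 kg × (G/c³) = 1.885e-8 s

1.885e-8 s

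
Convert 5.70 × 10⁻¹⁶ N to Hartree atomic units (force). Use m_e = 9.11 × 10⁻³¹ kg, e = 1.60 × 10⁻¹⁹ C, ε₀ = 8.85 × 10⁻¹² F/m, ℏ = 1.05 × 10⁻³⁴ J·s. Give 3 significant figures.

6.84 × 10⁻⁹

atomic unit of force: F_au = E_h/a₀ = m_e²e⁶/((4πε₀)³ℏ⁴) = 8.33 × 10⁻⁸ N.
5.70 × 10⁻¹⁶ / 8.33 × 10⁻⁸ = 6.84 × 10⁻⁹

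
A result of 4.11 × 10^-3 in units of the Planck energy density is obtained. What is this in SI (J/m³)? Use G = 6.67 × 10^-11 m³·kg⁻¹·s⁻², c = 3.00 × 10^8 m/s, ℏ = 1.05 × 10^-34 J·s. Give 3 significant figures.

One Planck energy density: u_P = c⁷/(ℏG²) = 4.68 × 10^113 J/m³.
4.11 × 10^-3 × 4.68 × 10^113 J/m³ = 1.92 × 10^111 J/m³

1.92 × 10^111 J/m³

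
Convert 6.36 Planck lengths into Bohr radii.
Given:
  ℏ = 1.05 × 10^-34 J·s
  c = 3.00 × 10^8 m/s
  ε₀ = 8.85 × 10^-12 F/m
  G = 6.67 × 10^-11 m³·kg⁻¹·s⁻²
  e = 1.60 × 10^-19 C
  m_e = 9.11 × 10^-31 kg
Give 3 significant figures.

1.95 × 10^-24

Planck length: ℓ_P = √(ℏG/c³) = 1.61 × 10^-35 m
Bohr radius: a₀ = 4πε₀ℏ²/(m_e e²) = 5.26 × 10^-11 m
6.36 × 1.61 × 10^-35 / 5.26 × 10^-11 = 1.95 × 10^-24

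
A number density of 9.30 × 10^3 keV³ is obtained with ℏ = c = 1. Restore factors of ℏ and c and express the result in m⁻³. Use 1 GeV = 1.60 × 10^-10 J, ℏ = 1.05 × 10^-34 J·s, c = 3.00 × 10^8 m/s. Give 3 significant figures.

1.22 × 10^33 m⁻³

Number density is [L]⁻³ = [E]³/(ℏc)³.
1 GeV³ → 1/(ℏc)³ × (1 GeV in J)³ = 1.31 × 10^47 m⁻³.
Convert the energy scale: 9.30 × 10^3 keV³ = 9.30 × 10^-15 GeV³.
Result: 9.30 × 10^-15 × 1.31 × 10^47 = 1.22 × 10^33 m⁻³.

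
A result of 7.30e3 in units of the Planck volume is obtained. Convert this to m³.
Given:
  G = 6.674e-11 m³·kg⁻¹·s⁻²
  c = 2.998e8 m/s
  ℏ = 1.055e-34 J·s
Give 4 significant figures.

One Planck volume: V_P = (ℏG/c³)^(3/2) = 4.224e-105 m³.
7.30e3 × 4.224e-105 m³ = 3.083e-101 m³

3.083e-101 m³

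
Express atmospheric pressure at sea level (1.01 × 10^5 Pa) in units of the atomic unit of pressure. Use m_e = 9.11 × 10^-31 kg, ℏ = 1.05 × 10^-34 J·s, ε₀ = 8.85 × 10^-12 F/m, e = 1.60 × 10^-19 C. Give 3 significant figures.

3.35 × 10^-9

atomic unit of pressure: P_au = E_h/a₀³ = m_e⁴e¹⁰/((4πε₀)⁵ℏ⁸) = 3.01 × 10^13 Pa.
1.01 × 10^5 / 3.01 × 10^13 = 3.35 × 10^-9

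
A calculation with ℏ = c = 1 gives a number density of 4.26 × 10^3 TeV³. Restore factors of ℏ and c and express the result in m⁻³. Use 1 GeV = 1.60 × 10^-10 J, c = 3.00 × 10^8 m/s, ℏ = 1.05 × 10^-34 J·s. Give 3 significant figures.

Number density is [L]⁻³ = [E]³/(ℏc)³.
1 GeV³ → 1/(ℏc)³ × (1 GeV in J)³ = 1.31 × 10^47 m⁻³.
Convert the energy scale: 4.26 × 10^3 TeV³ = 4.26 × 10^12 GeV³.
Result: 4.26 × 10^12 × 1.31 × 10^47 = 5.58 × 10^59 m⁻³.

5.58 × 10^59 m⁻³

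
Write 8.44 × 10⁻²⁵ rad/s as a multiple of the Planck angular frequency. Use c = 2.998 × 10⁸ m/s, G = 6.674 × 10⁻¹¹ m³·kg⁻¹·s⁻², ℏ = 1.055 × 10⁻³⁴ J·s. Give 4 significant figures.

Planck angular frequency: ω_P = √(c⁵/(ℏG)) = 1.855 × 10⁴³ rad/s.
8.44 × 10⁻²⁵ / 1.855 × 10⁴³ = 4.551 × 10⁻⁶⁸

4.551 × 10⁻⁶⁸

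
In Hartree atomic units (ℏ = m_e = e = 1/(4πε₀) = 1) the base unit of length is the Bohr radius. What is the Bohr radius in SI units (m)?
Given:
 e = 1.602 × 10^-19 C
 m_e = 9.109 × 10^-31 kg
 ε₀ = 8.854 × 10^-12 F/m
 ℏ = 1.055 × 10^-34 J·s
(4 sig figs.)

5.297 × 10^-11 m

a₀ = 4πε₀ℏ²/(m_e e²)
  = 1.238 × 10^-78 / 2.338 × 10^-68
  = 5.297 × 10^-11 m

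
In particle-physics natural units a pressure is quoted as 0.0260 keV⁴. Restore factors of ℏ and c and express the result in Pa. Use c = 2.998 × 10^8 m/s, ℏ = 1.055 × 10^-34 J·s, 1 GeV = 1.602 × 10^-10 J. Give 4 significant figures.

5.412 × 10^11 Pa

Pressure is [E]/[L]³ = [E]⁴/(ℏc)³.
1 GeV⁴ → 1/(ℏc)³ × (1 GeV in J)⁴ = 2.082 × 10^37 Pa.
Convert the energy scale: 0.0260 keV⁴ = 2.60 × 10^-26 GeV⁴.
Result: 2.60 × 10^-26 × 2.082 × 10^37 = 5.412 × 10^11 Pa.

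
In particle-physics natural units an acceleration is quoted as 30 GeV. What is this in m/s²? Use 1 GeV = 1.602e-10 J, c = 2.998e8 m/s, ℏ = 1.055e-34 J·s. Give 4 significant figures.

Acceleration is [L]/[T]² = c·[E]/ℏ.
1 GeV → c/ℏ × (1 GeV in J) = 4.552e32 m/s².
Result: 30 × 4.552e32 = 1.366e34 m/s².

1.366e34 m/s²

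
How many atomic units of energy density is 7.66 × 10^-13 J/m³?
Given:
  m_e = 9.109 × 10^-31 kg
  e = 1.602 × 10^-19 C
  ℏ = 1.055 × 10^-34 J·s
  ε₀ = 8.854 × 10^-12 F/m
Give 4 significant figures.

atomic unit of energy density: u_au = E_h/a₀³ = m_e⁴e¹⁰/((4πε₀)⁵ℏ⁸) = 2.929 × 10^13 J/m³.
7.66 × 10^-13 / 2.929 × 10^13 = 2.615 × 10^-26

2.615 × 10^-26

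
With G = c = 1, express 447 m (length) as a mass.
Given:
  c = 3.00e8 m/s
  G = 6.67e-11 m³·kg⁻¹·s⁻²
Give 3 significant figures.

Length → mass via c²/G.
447 m × (c²/G) = 6.03e29 kg

6.03e29 kg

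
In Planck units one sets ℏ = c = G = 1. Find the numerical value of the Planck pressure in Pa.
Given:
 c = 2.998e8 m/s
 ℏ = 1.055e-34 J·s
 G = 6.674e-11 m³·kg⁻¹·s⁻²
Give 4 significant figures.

p_P = c⁷/(ℏG²)
  = 2.177e59 / 4.699e-55
  = 4.632e113 Pa

4.632e113 Pa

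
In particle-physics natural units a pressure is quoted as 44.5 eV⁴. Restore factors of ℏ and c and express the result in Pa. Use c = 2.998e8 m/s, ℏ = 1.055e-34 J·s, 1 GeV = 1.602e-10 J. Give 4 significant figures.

926.3 Pa

Pressure is [E]/[L]³ = [E]⁴/(ℏc)³.
1 GeV⁴ → 1/(ℏc)³ × (1 GeV in J)⁴ = 2.082e37 Pa.
Convert the energy scale: 44.5 eV⁴ = 4.45e-35 GeV⁴.
Result: 4.45e-35 × 2.082e37 = 926.3 Pa.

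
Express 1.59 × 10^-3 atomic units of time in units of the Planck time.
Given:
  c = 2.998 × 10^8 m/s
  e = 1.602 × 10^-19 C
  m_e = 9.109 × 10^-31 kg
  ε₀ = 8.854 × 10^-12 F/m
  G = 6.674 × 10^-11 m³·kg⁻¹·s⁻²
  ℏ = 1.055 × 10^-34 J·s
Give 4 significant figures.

7.145 × 10^23

atomic unit of time: τ_au = (4πε₀)²ℏ³/(m_e e⁴) = 2.423 × 10^-17 s
Planck time: t_P = √(ℏG/c⁵) = 5.392 × 10^-44 s
1.59 × 10^-3 × 2.423 × 10^-17 / 5.392 × 10^-44 = 7.145 × 10^23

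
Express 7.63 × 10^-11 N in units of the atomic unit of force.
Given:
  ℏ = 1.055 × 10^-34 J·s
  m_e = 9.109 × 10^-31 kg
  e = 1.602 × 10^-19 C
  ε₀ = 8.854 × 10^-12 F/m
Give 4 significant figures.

9.283 × 10^-4

atomic unit of force: F_au = E_h/a₀ = m_e²e⁶/((4πε₀)³ℏ⁴) = 8.220 × 10^-8 N.
7.63 × 10^-11 / 8.220 × 10^-8 = 9.283 × 10^-4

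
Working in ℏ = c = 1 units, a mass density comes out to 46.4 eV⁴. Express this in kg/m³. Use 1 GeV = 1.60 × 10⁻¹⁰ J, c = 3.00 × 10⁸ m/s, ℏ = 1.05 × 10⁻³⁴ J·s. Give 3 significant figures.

Mass density is [E]/(c²[L]³) = [E]⁴/(ℏ³c⁵).
1 GeV⁴ → 1/(ℏ³c⁵) × (1 GeV in J)⁴ = 2.33 × 10²⁰ kg/m³.
Convert the energy scale: 46.4 eV⁴ = 4.64 × 10⁻³⁵ GeV⁴.
Result: 4.64 × 10⁻³⁵ × 2.33 × 10²⁰ = 1.08 × 10⁻¹⁴ kg/m³.

1.08 × 10⁻¹⁴ kg/m³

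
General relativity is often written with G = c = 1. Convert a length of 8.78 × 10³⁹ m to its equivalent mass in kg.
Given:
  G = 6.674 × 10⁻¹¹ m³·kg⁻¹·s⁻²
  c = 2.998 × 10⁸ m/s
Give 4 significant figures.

Length → mass via c²/G.
8.78 × 10³⁹ m × (c²/G) = 1.182 × 10⁶⁷ kg

1.182 × 10⁶⁷ kg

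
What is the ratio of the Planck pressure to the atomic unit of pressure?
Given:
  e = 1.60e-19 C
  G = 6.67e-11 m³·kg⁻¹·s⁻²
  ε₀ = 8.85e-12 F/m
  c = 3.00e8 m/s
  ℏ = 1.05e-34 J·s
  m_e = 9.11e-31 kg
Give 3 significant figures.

1.55e100

Planck pressure: p_P = c⁷/(ℏG²) = 4.68e113 Pa
atomic unit of pressure: P_au = E_h/a₀³ = m_e⁴e¹⁰/((4πε₀)⁵ℏ⁸) = 3.01e13 Pa
ratio = 4.68e113 / 3.01e13 = 1.55e100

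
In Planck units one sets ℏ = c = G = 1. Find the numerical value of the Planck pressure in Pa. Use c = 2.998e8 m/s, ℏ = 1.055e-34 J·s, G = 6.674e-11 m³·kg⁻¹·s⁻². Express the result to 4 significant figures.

4.632e113 Pa

p_P = c⁷/(ℏG²)
  = 2.177e59 / 4.699e-55
  = 4.632e113 Pa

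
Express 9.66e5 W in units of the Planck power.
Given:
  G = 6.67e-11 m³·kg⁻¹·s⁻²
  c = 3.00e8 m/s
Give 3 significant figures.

Planck power: P_P = c⁵/G = 3.64e52 W.
9.66e5 / 3.64e52 = 2.65e-47

2.65e-47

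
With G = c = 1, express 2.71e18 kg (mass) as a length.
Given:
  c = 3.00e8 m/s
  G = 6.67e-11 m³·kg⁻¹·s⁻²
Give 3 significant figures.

In G = c = 1 units mass has dimensions of length; the conversion factor is G/c².
2.71e18 kg × (G/c²) = 2.01e-9 m

2.01e-9 m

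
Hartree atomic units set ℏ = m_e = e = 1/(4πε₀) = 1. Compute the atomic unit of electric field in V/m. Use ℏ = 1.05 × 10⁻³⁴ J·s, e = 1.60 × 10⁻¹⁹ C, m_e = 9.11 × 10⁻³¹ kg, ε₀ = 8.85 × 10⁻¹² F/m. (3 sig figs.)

Dimensional analysis gives E_au = E_h/(e a₀) = m_e²e⁵/((4πε₀)³ℏ⁴).
E_h = 4.38 × 10⁻¹⁸ J
a₀ = 5.26 × 10⁻¹¹ m
E_h/(e·a₀) = 5.20 × 10¹¹ V/m

5.20 × 10¹¹ V/m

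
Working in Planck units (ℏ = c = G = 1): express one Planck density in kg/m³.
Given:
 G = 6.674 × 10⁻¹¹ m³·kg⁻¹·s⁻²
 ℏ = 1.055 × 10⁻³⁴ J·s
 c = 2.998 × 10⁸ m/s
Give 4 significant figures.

The unique combination of the constants set to 1 with dimensions of density is ρ_P = c⁵/(ℏG²).
  = 2.422 × 10⁴² / 4.699 × 10⁻⁵⁵
  = 5.154 × 10⁹⁶ kg/m³

5.154 × 10⁹⁶ kg/m³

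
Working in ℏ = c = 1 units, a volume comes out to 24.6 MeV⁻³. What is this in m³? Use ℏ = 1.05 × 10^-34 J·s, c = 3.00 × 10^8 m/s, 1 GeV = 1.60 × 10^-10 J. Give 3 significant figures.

1.88 × 10^-37 m³

Volume is [L]³ = [E]⁻³·(ℏc)³.
1 GeV⁻³ → (ℏc)³ × (1 GeV in J)⁻³ = 7.63 × 10^-48 m³.
Convert the energy scale: 24.6 MeV⁻³ = 2.46 × 10^10 GeV⁻³.
Result: 2.46 × 10^10 × 7.63 × 10^-48 = 1.88 × 10^-37 m³.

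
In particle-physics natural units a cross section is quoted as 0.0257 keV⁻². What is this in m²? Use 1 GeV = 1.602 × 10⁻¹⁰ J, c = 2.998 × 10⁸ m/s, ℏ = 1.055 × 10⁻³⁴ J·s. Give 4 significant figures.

Area is [L]² = [E]⁻²·(ℏc)²; restore (ℏc)².
1 GeV⁻² → (ℏc)² × (1 GeV in J)⁻² = 3.898 × 10⁻³² m².
Convert the energy scale: 0.0257 keV⁻² = 2.57 × 10¹⁰ GeV⁻².
Result: 2.57 × 10¹⁰ × 3.898 × 10⁻³² = 1.002 × 10⁻²¹ m².

1.002 × 10⁻²¹ m²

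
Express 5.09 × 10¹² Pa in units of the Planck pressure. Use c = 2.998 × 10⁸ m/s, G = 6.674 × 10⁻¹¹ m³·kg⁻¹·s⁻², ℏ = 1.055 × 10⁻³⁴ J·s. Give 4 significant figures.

1.099 × 10⁻¹⁰¹

Planck pressure: p_P = c⁷/(ℏG²) = 4.632 × 10¹¹³ Pa.
5.09 × 10¹² / 4.632 × 10¹¹³ = 1.099 × 10⁻¹⁰¹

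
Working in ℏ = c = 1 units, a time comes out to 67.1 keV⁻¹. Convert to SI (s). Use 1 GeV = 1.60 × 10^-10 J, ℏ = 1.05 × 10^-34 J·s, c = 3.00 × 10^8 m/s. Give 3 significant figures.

4.40 × 10^-17 s

A time is [E]⁻¹ in ℏ=c=1; restore one factor of ℏ.
1 GeV⁻¹ → ℏ × (1 GeV in J)⁻¹ = 6.56 × 10^-25 s.
Convert the energy scale: 67.1 keV⁻¹ = 6.71 × 10^7 GeV⁻¹.
Result: 6.71 × 10^7 × 6.56 × 10^-25 = 4.40 × 10^-17 s.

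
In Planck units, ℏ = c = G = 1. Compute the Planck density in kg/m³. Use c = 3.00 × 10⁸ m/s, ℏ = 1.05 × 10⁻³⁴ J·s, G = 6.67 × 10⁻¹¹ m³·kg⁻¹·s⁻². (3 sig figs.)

From ℏ = c = G = 1 the density scale is ρ_P = c⁵/(ℏG²).
  = 2.43 × 10⁴² / 4.67 × 10⁻⁵⁵
  = 5.20 × 10⁹⁶ kg/m³

5.20 × 10⁹⁶ kg/m³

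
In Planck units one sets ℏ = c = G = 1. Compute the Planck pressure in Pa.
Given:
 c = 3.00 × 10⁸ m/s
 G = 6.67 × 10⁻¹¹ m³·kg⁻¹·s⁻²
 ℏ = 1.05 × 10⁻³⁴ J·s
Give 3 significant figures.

p_P = c⁷/(ℏG²)
  = 2.19 × 10⁵⁹ / 4.67 × 10⁻⁵⁵
  = 4.68 × 10¹¹³ Pa

4.68 × 10¹¹³ Pa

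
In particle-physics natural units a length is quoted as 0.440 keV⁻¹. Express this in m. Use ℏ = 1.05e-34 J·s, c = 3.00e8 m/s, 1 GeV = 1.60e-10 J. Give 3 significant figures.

8.66e-11 m

A length is [E]⁻¹ in ℏ=c=1; restore one factor of ℏc.
1 GeV⁻¹ → ℏc × (1 GeV in J)⁻¹ = 1.97e-16 m.
Convert the energy scale: 0.440 keV⁻¹ = 4.40e5 GeV⁻¹.
Result: 4.40e5 × 1.97e-16 = 8.66e-11 m.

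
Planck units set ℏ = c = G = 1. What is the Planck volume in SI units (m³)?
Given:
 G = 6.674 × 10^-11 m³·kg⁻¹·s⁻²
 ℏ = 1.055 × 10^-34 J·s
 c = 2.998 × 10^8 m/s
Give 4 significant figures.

4.224 × 10^-105 m³

The unique combination of the constants set to 1 with dimensions of volume is V_P = (ℏG/c³)^(3/2).
  = √(1.784 × 10^-209)
  = 4.224 × 10^-105 m³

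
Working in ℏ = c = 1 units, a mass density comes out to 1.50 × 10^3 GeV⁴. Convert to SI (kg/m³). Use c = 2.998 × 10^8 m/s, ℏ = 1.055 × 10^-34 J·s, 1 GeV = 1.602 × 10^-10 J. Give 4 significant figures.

3.474 × 10^23 kg/m³

Mass density is [E]/(c²[L]³) = [E]⁴/(ℏ³c⁵).
1 GeV⁴ → 1/(ℏ³c⁵) × (1 GeV in J)⁴ = 2.316 × 10^20 kg/m³.
Result: 1.50 × 10^3 × 2.316 × 10^20 = 3.474 × 10^23 kg/m³.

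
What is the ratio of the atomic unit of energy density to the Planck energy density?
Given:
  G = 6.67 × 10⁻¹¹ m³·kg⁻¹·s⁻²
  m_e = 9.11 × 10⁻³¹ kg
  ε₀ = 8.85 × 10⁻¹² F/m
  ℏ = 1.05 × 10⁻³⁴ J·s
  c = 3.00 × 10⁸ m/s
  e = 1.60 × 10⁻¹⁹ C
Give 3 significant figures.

atomic unit of energy density: u_au = E_h/a₀³ = m_e⁴e¹⁰/((4πε₀)⁵ℏ⁸) = 3.01 × 10¹³ J/m³
Planck energy density: u_P = c⁷/(ℏG²) = 4.68 × 10¹¹³ J/m³
ratio = 3.01 × 10¹³ / 4.68 × 10¹¹³ = 6.44 × 10⁻¹⁰¹

6.44 × 10⁻¹⁰¹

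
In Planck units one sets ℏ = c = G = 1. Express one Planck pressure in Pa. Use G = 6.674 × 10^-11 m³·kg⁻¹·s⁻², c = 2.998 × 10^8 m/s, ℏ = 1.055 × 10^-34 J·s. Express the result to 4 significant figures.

p_P = c⁷/(ℏG²)
  = 2.177 × 10^59 / 4.699 × 10^-55
  = 4.632 × 10^113 Pa

4.632 × 10^113 Pa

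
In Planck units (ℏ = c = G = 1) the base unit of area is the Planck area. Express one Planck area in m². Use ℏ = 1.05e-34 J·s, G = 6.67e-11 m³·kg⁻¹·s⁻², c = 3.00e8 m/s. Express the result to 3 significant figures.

2.59e-70 m²

A_P = ℏG/c³
  = 7.00e-45 / 2.70e25
  = 2.59e-70 m²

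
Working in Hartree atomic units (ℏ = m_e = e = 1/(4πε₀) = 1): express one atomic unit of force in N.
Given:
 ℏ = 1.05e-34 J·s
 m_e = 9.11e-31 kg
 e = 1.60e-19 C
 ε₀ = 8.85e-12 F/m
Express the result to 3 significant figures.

8.33e-8 N

Dimensional analysis gives F_au = E_h/a₀ = m_e²e⁶/((4πε₀)³ℏ⁴).
E_h = 4.38e-18 J
a₀ = 5.26e-11 m
E_h/a₀ = 8.33e-8 N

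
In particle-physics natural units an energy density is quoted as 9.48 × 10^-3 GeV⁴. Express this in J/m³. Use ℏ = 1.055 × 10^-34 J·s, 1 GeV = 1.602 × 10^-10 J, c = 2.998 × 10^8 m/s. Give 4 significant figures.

[E]/[L]³ = [E]⁴/(ℏc)³; restore (ℏc)⁻³.
1 GeV⁴ → 1/(ℏc)³ × (1 GeV in J)⁴ = 2.082 × 10^37 J/m³.
Result: 9.48 × 10^-3 × 2.082 × 10^37 = 1.973 × 10^35 J/m³.

1.973 × 10^35 J/m³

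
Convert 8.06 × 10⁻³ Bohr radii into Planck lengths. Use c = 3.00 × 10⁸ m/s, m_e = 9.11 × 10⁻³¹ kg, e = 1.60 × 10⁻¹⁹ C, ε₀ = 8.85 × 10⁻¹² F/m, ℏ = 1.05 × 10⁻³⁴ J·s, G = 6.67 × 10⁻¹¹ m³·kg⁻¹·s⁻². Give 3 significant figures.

2.63 × 10²²

Bohr radius: a₀ = 4πε₀ℏ²/(m_e e²) = 5.26 × 10⁻¹¹ m
Planck length: ℓ_P = √(ℏG/c³) = 1.61 × 10⁻³⁵ m
8.06 × 10⁻³ × 5.26 × 10⁻¹¹ / 1.61 × 10⁻³⁵ = 2.63 × 10²²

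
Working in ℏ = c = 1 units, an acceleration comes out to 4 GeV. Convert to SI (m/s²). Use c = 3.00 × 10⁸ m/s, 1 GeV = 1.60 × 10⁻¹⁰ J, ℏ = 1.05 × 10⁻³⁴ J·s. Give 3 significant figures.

1.83 × 10³³ m/s²

Acceleration is [L]/[T]² = c·[E]/ℏ.
1 GeV → c/ℏ × (1 GeV in J) = 4.57 × 10³² m/s².
Result: 4 × 4.57 × 10³² = 1.83 × 10³³ m/s².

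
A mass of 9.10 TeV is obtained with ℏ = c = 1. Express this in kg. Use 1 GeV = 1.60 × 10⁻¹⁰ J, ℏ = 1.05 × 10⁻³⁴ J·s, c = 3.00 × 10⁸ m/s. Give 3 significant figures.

Mass is [E]/c²; divide by c².
1 GeV → 1/c² × (1 GeV in J) = 1.78 × 10⁻²⁷ kg.
Convert the energy scale: 9.10 TeV = 9.10 × 10³ GeV.
Result: 9.10 × 10³ × 1.78 × 10⁻²⁷ = 1.62 × 10⁻²³ kg.

1.62 × 10⁻²³ kg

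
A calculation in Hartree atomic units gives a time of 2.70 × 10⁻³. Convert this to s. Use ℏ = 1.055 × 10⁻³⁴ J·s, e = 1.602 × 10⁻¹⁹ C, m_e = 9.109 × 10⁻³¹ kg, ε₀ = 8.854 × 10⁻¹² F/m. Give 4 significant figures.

One atomic unit of time: τ_au = (4πε₀)²ℏ³/(m_e e⁴) = 2.423 × 10⁻¹⁷ s.
2.70 × 10⁻³ × 2.423 × 10⁻¹⁷ s = 6.542 × 10⁻²⁰ s

6.542 × 10⁻²⁰ s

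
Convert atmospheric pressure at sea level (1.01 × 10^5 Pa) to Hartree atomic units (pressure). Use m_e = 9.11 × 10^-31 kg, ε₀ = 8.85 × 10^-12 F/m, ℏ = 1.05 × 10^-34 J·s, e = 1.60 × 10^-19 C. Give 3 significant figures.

3.35 × 10^-9

atomic unit of pressure: P_au = E_h/a₀³ = m_e⁴e¹⁰/((4πε₀)⁵ℏ⁸) = 3.01 × 10^13 Pa.
1.01 × 10^5 / 3.01 × 10^13 = 3.35 × 10^-9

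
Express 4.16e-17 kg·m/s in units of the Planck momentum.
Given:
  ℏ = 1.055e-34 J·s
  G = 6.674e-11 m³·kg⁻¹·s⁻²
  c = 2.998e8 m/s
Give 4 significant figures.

6.374e-18

Planck momentum: p_P = √(ℏc³/G) = 6.527 kg·m/s.
4.16e-17 / 6.527 = 6.374e-18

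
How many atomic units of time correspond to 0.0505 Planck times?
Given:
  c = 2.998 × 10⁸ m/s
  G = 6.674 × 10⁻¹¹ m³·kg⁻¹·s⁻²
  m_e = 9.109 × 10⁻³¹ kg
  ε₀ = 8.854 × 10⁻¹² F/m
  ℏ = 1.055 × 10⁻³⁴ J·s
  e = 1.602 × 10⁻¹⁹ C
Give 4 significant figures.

1.124 × 10⁻²⁸

Planck time: t_P = √(ℏG/c⁵) = 5.392 × 10⁻⁴⁴ s
atomic unit of time: τ_au = (4πε₀)²ℏ³/(m_e e⁴) = 2.423 × 10⁻¹⁷ s
0.0505 × 5.392 × 10⁻⁴⁴ / 2.423 × 10⁻¹⁷ = 1.124 × 10⁻²⁸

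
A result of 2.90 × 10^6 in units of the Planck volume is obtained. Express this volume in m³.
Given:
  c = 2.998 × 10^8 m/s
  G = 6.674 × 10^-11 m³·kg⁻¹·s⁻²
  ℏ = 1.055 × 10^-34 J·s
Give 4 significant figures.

One Planck volume: V_P = (ℏG/c³)^(3/2) = 4.224 × 10^-105 m³.
2.90 × 10^6 × 4.224 × 10^-105 m³ = 1.225 × 10^-98 m³

1.225 × 10^-98 m³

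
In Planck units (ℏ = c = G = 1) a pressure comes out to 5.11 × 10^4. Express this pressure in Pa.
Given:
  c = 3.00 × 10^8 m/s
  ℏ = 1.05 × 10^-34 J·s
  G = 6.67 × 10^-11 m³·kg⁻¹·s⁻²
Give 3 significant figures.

One Planck pressure: p_P = c⁷/(ℏG²) = 4.68 × 10^113 Pa.
5.11 × 10^4 × 4.68 × 10^113 Pa = 2.39 × 10^118 Pa

2.39 × 10^118 Pa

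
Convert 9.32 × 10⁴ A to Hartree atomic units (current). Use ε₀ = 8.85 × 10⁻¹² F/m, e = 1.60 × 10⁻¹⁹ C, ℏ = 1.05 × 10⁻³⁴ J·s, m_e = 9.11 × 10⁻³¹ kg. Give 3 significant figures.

atomic unit of electric current: I_au = e E_h/ℏ = m_e e⁵/((4πε₀)²ℏ³) = 6.67 × 10⁻³ A.
9.32 × 10⁴ / 6.67 × 10⁻³ = 1.40 × 10⁷

1.40 × 10⁷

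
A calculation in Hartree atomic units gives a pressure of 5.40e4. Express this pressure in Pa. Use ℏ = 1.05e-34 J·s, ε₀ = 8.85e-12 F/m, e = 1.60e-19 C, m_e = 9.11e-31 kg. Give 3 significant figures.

1.63e18 Pa

One atomic unit of pressure: P_au = E_h/a₀³ = m_e⁴e¹⁰/((4πε₀)⁵ℏ⁸) = 3.01e13 Pa.
5.40e4 × 3.01e13 Pa = 1.63e18 Pa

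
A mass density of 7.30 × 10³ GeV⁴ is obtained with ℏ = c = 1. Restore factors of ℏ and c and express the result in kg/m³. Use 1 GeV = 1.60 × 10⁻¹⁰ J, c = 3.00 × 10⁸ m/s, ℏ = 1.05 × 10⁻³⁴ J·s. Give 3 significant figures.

1.70 × 10²⁴ kg/m³

Mass density is [E]/(c²[L]³) = [E]⁴/(ℏ³c⁵).
1 GeV⁴ → 1/(ℏ³c⁵) × (1 GeV in J)⁴ = 2.33 × 10²⁰ kg/m³.
Result: 7.30 × 10³ × 2.33 × 10²⁰ = 1.70 × 10²⁴ kg/m³.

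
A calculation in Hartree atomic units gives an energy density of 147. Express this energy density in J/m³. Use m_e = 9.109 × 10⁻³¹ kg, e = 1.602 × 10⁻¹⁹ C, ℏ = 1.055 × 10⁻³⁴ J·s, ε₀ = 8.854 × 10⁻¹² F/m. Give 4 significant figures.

One atomic unit of energy density: u_au = E_h/a₀³ = m_e⁴e¹⁰/((4πε₀)⁵ℏ⁸) = 2.929 × 10¹³ J/m³.
147 × 2.929 × 10¹³ J/m³ = 4.306 × 10¹⁵ J/m³

4.306 × 10¹⁵ J/m³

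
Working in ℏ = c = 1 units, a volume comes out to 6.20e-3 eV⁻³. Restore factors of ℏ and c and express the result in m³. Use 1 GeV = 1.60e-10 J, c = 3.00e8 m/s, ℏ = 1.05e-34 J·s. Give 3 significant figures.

4.73e-23 m³

Volume is [L]³ = [E]⁻³·(ℏc)³.
1 GeV⁻³ → (ℏc)³ × (1 GeV in J)⁻³ = 7.63e-48 m³.
Convert the energy scale: 6.20e-3 eV⁻³ = 6.20e24 GeV⁻³.
Result: 6.20e24 × 7.63e-48 = 4.73e-23 m³.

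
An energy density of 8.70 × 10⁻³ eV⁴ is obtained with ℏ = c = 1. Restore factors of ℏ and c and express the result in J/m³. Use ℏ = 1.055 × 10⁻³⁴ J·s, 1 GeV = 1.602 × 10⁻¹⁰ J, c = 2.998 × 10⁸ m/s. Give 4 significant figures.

0.1811 J/m³

[E]/[L]³ = [E]⁴/(ℏc)³; restore (ℏc)⁻³.
1 GeV⁴ → 1/(ℏc)³ × (1 GeV in J)⁴ = 2.082 × 10³⁷ J/m³.
Convert the energy scale: 8.70 × 10⁻³ eV⁴ = 8.70 × 10⁻³⁹ GeV⁴.
Result: 8.70 × 10⁻³⁹ × 2.082 × 10³⁷ = 0.1811 J/m³.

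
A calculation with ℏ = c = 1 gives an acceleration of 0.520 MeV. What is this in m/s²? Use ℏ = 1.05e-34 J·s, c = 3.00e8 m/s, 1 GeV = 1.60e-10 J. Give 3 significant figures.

2.38e29 m/s²

Acceleration is [L]/[T]² = c·[E]/ℏ.
1 GeV → c/ℏ × (1 GeV in J) = 4.57e32 m/s².
Convert the energy scale: 0.520 MeV = 5.20e-4 GeV.
Result: 5.20e-4 × 4.57e32 = 2.38e29 m/s².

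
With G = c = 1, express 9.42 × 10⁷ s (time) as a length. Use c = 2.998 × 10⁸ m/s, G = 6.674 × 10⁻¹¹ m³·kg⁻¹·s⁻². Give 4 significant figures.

Time → length via c.
9.42 × 10⁷ s × (c) = 2.824 × 10¹⁶ m

2.824 × 10¹⁶ m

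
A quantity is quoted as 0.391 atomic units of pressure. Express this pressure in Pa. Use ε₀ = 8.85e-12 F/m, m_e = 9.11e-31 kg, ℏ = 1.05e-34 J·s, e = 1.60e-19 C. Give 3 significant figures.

One atomic unit of pressure: P_au = E_h/a₀³ = m_e⁴e¹⁰/((4πε₀)⁵ℏ⁸) = 3.01e13 Pa.
0.391 × 3.01e13 Pa = 1.18e13 Pa

1.18e13 Pa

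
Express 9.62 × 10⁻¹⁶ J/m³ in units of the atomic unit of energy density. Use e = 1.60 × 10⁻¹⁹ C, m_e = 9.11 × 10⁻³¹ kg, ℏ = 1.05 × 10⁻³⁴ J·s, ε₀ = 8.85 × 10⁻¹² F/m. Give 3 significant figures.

atomic unit of energy density: u_au = E_h/a₀³ = m_e⁴e¹⁰/((4πε₀)⁵ℏ⁸) = 3.01 × 10¹³ J/m³.
9.62 × 10⁻¹⁶ / 3.01 × 10¹³ = 3.19 × 10⁻²⁹

3.19 × 10⁻²⁹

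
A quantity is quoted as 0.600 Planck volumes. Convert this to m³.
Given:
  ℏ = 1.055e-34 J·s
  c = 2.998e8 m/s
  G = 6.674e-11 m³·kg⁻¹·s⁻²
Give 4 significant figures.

One Planck volume: V_P = (ℏG/c³)^(3/2) = 4.224e-105 m³.
0.600 × 4.224e-105 m³ = 2.534e-105 m³

2.534e-105 m³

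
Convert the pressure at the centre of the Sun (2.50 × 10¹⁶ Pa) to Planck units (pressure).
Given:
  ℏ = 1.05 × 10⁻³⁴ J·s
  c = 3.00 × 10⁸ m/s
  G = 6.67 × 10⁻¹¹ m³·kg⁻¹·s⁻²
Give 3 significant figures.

Planck pressure: p_P = c⁷/(ℏG²) = 4.68 × 10¹¹³ Pa.
2.50 × 10¹⁶ / 4.68 × 10¹¹³ = 5.34 × 10⁻⁹⁸

5.34 × 10⁻⁹⁸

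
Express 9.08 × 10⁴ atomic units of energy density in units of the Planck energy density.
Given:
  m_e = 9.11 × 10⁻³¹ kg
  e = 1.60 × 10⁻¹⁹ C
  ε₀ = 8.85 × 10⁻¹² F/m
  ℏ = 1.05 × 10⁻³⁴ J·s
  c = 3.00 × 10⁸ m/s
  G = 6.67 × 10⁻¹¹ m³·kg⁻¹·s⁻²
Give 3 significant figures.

5.84 × 10⁻⁹⁶

atomic unit of energy density: u_au = E_h/a₀³ = m_e⁴e¹⁰/((4πε₀)⁵ℏ⁸) = 3.01 × 10¹³ J/m³
Planck energy density: u_P = c⁷/(ℏG²) = 4.68 × 10¹¹³ J/m³
9.08 × 10⁴ × 3.01 × 10¹³ / 4.68 × 10¹¹³ = 5.84 × 10⁻⁹⁶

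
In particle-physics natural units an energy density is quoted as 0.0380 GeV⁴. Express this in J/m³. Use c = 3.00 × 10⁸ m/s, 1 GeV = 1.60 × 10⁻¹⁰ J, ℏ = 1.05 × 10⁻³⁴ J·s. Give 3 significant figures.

7.97 × 10³⁵ J/m³

[E]/[L]³ = [E]⁴/(ℏc)³; restore (ℏc)⁻³.
1 GeV⁴ → 1/(ℏc)³ × (1 GeV in J)⁴ = 2.10 × 10³⁷ J/m³.
Result: 0.0380 × 2.10 × 10³⁷ = 7.97 × 10³⁵ J/m³.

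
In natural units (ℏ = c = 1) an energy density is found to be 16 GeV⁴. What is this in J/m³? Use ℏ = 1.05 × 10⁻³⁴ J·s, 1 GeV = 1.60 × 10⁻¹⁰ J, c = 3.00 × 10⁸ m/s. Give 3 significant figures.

[E]/[L]³ = [E]⁴/(ℏc)³; restore (ℏc)⁻³.
1 GeV⁴ → 1/(ℏc)³ × (1 GeV in J)⁴ = 2.10 × 10³⁷ J/m³.
Result: 16 × 2.10 × 10³⁷ = 3.35 × 10³⁸ J/m³.

3.35 × 10³⁸ J/m³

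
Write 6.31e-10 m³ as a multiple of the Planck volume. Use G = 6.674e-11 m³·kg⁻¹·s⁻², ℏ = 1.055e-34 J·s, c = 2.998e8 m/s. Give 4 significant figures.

1.494e95

Planck volume: V_P = (ℏG/c³)^(3/2) = 4.224e-105 m³.
6.31e-10 / 4.224e-105 = 1.494e95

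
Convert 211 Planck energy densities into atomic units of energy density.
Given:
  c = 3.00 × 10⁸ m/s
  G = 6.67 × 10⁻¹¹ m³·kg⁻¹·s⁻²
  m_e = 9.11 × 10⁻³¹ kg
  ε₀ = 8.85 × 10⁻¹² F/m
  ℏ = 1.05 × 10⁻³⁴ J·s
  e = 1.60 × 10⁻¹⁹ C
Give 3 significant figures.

3.28 × 10¹⁰²

Planck energy density: u_P = c⁷/(ℏG²) = 4.68 × 10¹¹³ J/m³
atomic unit of energy density: u_au = E_h/a₀³ = m_e⁴e¹⁰/((4πε₀)⁵ℏ⁸) = 3.01 × 10¹³ J/m³
211 × 4.68 × 10¹¹³ / 3.01 × 10¹³ = 3.28 × 10¹⁰²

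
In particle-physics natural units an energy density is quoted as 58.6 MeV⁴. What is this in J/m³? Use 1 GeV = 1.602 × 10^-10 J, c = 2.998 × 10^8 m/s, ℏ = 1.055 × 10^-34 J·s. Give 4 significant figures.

1.220 × 10^27 J/m³

[E]/[L]³ = [E]⁴/(ℏc)³; restore (ℏc)⁻³.
1 GeV⁴ → 1/(ℏc)³ × (1 GeV in J)⁴ = 2.082 × 10^37 J/m³.
Convert the energy scale: 58.6 MeV⁴ = 5.86 × 10^-11 GeV⁴.
Result: 5.86 × 10^-11 × 2.082 × 10^37 = 1.220 × 10^27 J/m³.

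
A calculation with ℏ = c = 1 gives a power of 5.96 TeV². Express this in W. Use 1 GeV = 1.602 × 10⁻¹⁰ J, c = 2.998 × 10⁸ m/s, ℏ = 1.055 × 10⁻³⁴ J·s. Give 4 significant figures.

Power is [E]/[T] = [E]²/ℏ.
1 GeV² → 1/ℏ × (1 GeV in J)² = 2.433 × 10¹⁴ W.
Convert the energy scale: 5.96 TeV² = 5.96 × 10⁶ GeV².
Result: 5.96 × 10⁶ × 2.433 × 10¹⁴ = 1.450 × 10²¹ W.

1.450 × 10²¹ W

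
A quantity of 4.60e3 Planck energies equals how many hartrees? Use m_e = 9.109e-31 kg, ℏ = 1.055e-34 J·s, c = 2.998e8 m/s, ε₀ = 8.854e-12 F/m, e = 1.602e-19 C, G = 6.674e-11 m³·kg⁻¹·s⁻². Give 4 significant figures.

2.067e30

Planck energy: E_P = √(ℏc⁵/G) = 1.957e9 J
hartree: E_h = m_e e⁴/(4πε₀ℏ)² = 4.354e-18 J
4.60e3 × 1.957e9 / 4.354e-18 = 2.067e30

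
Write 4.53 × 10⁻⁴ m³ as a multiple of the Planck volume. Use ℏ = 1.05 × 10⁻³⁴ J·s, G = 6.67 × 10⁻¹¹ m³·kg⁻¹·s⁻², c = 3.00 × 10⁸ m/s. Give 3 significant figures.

1.08 × 10¹⁰¹

Planck volume: V_P = (ℏG/c³)^(3/2) = 4.18 × 10⁻¹⁰⁵ m³.
4.53 × 10⁻⁴ / 4.18 × 10⁻¹⁰⁵ = 1.08 × 10¹⁰¹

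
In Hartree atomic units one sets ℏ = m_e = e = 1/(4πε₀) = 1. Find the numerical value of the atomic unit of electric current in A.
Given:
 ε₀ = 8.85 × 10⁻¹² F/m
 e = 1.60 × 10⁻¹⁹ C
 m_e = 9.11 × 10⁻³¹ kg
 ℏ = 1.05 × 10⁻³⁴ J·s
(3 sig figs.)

6.67 × 10⁻³ A

I_au = e E_h/ℏ = m_e e⁵/((4πε₀)²ℏ³)
E_h = 4.38 × 10⁻¹⁸ J
e·E_h/ℏ = 6.67 × 10⁻³ A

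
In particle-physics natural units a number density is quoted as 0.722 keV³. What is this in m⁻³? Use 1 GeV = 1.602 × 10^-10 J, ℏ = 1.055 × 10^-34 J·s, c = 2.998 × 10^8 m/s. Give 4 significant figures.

Number density is [L]⁻³ = [E]³/(ℏc)³.
1 GeV³ → 1/(ℏc)³ × (1 GeV in J)³ = 1.299 × 10^47 m⁻³.
Convert the energy scale: 0.722 keV³ = 7.22 × 10^-19 GeV³.
Result: 7.22 × 10^-19 × 1.299 × 10^47 = 9.382 × 10^28 m⁻³.

9.382 × 10^28 m⁻³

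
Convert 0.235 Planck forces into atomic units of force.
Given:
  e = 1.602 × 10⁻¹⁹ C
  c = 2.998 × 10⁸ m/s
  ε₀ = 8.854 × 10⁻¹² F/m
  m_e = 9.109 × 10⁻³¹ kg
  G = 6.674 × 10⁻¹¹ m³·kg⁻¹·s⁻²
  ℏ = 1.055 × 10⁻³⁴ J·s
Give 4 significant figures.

3.461 × 10⁵⁰

Planck force: F_P = c⁴/G = 1.210 × 10⁴⁴ N
atomic unit of force: F_au = E_h/a₀ = m_e²e⁶/((4πε₀)³ℏ⁴) = 8.220 × 10⁻⁸ N
0.235 × 1.210 × 10⁴⁴ / 8.220 × 10⁻⁸ = 3.461 × 10⁵⁰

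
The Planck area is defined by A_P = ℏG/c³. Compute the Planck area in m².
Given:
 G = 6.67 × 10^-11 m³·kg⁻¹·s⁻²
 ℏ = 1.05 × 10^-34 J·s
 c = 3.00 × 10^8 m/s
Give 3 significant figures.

A_P = ℏG/c³
  = 7.00 × 10^-45 / 2.70 × 10^25
  = 2.59 × 10^-70 m²

2.59 × 10^-70 m²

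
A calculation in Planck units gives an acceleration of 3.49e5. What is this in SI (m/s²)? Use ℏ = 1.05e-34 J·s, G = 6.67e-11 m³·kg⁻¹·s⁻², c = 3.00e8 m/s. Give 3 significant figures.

One Planck acceleration: a_P = √(c⁷/(ℏG)) = 5.59e51 m/s².
3.49e5 × 5.59e51 m/s² = 1.95e57 m/s²

1.95e57 m/s²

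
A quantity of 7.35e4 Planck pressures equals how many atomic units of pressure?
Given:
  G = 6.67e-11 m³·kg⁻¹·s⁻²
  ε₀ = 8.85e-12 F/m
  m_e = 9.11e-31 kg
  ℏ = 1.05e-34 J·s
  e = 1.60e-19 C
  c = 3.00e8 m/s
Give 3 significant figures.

1.14e105

Planck pressure: p_P = c⁷/(ℏG²) = 4.68e113 Pa
atomic unit of pressure: P_au = E_h/a₀³ = m_e⁴e¹⁰/((4πε₀)⁵ℏ⁸) = 3.01e13 Pa
7.35e4 × 4.68e113 / 3.01e13 = 1.14e105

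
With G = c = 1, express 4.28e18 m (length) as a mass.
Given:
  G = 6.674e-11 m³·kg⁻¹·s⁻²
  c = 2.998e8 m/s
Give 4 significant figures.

5.764e45 kg

Length → mass via c²/G.
4.28e18 m × (c²/G) = 5.764e45 kg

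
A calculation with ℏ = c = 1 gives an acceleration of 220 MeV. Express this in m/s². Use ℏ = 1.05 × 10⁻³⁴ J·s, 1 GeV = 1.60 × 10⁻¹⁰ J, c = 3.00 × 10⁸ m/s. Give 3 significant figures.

Acceleration is [L]/[T]² = c·[E]/ℏ.
1 GeV → c/ℏ × (1 GeV in J) = 4.57 × 10³² m/s².
Convert the energy scale: 220 MeV = 0.220 GeV.
Result: 0.220 × 4.57 × 10³² = 1.01 × 10³² m/s².

1.01 × 10³² m/s²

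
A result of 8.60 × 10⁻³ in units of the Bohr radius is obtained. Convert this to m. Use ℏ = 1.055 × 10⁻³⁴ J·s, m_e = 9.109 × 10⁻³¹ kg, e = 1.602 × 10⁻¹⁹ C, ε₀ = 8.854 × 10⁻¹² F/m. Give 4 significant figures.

4.556 × 10⁻¹³ m

One Bohr radius: a₀ = 4πε₀ℏ²/(m_e e²) = 5.297 × 10⁻¹¹ m.
8.60 × 10⁻³ × 5.297 × 10⁻¹¹ m = 4.556 × 10⁻¹³ m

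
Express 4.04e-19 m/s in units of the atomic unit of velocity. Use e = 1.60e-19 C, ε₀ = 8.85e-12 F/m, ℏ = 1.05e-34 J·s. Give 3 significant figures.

atomic unit of velocity: v_au = e²/(4πε₀ℏ) = 2.19e6 m/s.
4.04e-19 / 2.19e6 = 1.84e-25

1.84e-25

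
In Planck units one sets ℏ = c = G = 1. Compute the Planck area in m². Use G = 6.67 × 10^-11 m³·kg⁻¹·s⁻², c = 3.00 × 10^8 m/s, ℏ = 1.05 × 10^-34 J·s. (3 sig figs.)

2.59 × 10^-70 m²

A_P = ℏG/c³
  = 7.00 × 10^-45 / 2.70 × 10^25
  = 2.59 × 10^-70 m²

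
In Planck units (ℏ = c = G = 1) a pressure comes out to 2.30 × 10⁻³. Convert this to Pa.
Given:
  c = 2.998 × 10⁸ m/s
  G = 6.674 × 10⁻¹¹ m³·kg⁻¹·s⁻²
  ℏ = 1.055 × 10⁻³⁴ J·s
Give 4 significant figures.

One Planck pressure: p_P = c⁷/(ℏG²) = 4.632 × 10¹¹³ Pa.
2.30 × 10⁻³ × 4.632 × 10¹¹³ Pa = 1.065 × 10¹¹¹ Pa

1.065 × 10¹¹¹ Pa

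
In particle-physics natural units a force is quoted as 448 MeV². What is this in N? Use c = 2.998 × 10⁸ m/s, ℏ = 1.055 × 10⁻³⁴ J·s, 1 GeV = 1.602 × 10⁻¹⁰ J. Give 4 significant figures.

363.5 N

Force is [E]/[L] = [E]²/(ℏc); restore (ℏc)⁻¹.
1 GeV² → 1/(ℏc) × (1 GeV in J)² = 8.114 × 10⁵ N.
Convert the energy scale: 448 MeV² = 4.48 × 10⁻⁴ GeV².
Result: 4.48 × 10⁻⁴ × 8.114 × 10⁵ = 363.5 N.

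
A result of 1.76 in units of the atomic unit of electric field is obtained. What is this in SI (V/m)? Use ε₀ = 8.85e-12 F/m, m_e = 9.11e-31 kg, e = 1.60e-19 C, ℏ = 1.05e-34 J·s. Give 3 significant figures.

9.16e11 V/m

One atomic unit of electric field: E_au = E_h/(e a₀) = m_e²e⁵/((4πε₀)³ℏ⁴) = 5.20e11 V/m.
1.76 × 5.20e11 V/m = 9.16e11 V/m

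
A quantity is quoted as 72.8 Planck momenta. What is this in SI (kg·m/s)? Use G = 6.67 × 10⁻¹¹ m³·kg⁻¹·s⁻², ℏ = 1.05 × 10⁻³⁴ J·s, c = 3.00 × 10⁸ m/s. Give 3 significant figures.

One Planck momentum: p_P = √(ℏc³/G) = 6.52 kg·m/s.
72.8 × 6.52 kg·m/s = 475 kg·m/s

475 kg·m/s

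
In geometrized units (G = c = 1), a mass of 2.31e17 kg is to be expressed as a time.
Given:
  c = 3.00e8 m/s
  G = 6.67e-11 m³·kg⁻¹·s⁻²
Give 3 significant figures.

5.71e-19 s

Mass → time via G/c³.
2.31e17 kg × (G/c³) = 5.71e-19 s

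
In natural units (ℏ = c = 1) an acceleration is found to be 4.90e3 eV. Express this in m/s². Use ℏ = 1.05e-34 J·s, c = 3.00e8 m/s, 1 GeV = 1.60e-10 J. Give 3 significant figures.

Acceleration is [L]/[T]² = c·[E]/ℏ.
1 GeV → c/ℏ × (1 GeV in J) = 4.57e32 m/s².
Convert the energy scale: 4.90e3 eV = 4.90e-6 GeV.
Result: 4.90e-6 × 4.57e32 = 2.24e27 m/s².

2.24e27 m/s²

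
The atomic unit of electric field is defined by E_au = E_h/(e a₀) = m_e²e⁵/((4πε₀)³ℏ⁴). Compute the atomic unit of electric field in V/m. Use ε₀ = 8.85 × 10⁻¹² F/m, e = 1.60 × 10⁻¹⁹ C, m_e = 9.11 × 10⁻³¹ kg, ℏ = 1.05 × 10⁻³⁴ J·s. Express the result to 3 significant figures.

E_au = E_h/(e a₀) = m_e²e⁵/((4πε₀)³ℏ⁴)
E_h = 4.38 × 10⁻¹⁸ J
a₀ = 5.26 × 10⁻¹¹ m
E_h/(e·a₀) = 5.20 × 10¹¹ V/m

5.20 × 10¹¹ V/m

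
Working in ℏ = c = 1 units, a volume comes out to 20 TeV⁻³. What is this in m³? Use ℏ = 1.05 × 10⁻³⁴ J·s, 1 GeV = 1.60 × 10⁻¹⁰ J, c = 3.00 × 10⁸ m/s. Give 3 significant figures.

Volume is [L]³ = [E]⁻³·(ℏc)³.
1 GeV⁻³ → (ℏc)³ × (1 GeV in J)⁻³ = 7.63 × 10⁻⁴⁸ m³.
Convert the energy scale: 20 TeV⁻³ = 2.00 × 10⁻⁸ GeV⁻³.
Result: 2.00 × 10⁻⁸ × 7.63 × 10⁻⁴⁸ = 1.53 × 10⁻⁵⁵ m³.

1.53 × 10⁻⁵⁵ m³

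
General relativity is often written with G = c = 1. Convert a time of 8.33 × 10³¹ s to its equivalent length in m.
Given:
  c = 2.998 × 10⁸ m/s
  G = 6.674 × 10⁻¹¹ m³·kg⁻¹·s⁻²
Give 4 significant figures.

2.497 × 10⁴⁰ m

Time → length via c.
8.33 × 10³¹ s × (c) = 2.497 × 10⁴⁰ m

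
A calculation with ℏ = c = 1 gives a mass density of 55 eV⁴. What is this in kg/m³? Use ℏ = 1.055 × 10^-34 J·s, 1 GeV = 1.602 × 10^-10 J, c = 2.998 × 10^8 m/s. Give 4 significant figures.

Mass density is [E]/(c²[L]³) = [E]⁴/(ℏ³c⁵).
1 GeV⁴ → 1/(ℏ³c⁵) × (1 GeV in J)⁴ = 2.316 × 10^20 kg/m³.
Convert the energy scale: 55 eV⁴ = 5.50 × 10^-35 GeV⁴.
Result: 5.50 × 10^-35 × 2.316 × 10^20 = 1.274 × 10^-14 kg/m³.

1.274 × 10^-14 kg/m³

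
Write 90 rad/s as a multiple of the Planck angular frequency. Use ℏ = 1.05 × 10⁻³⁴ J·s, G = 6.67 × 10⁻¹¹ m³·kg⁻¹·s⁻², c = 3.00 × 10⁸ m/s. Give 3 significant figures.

4.83 × 10⁻⁴²

Planck angular frequency: ω_P = √(c⁵/(ℏG)) = 1.86 × 10⁴³ rad/s.
90 / 1.86 × 10⁴³ = 4.83 × 10⁻⁴²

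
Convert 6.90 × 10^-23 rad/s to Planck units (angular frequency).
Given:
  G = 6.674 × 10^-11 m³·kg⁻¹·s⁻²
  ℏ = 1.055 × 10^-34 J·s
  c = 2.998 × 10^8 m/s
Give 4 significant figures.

Planck angular frequency: ω_P = √(c⁵/(ℏG)) = 1.855 × 10^43 rad/s.
6.90 × 10^-23 / 1.855 × 10^43 = 3.720 × 10^-66

3.720 × 10^-66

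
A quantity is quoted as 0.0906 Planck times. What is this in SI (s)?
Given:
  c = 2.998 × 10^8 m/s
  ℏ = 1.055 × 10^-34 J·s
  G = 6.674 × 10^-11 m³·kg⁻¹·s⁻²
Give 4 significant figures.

One Planck time: t_P = √(ℏG/c⁵) = 5.392 × 10^-44 s.
0.0906 × 5.392 × 10^-44 s = 4.885 × 10^-45 s

4.885 × 10^-45 s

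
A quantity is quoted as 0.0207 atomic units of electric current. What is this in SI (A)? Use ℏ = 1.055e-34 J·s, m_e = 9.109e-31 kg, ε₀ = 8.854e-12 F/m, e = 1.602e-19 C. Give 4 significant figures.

One atomic unit of electric current: I_au = e E_h/ℏ = m_e e⁵/((4πε₀)²ℏ³) = 6.612e-3 A.
0.0207 × 6.612e-3 A = 1.369e-4 A

1.369e-4 A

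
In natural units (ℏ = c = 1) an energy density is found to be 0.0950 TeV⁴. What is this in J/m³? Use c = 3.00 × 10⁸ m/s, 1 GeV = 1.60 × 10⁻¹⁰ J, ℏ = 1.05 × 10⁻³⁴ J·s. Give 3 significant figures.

1.99 × 10⁴⁸ J/m³

[E]/[L]³ = [E]⁴/(ℏc)³; restore (ℏc)⁻³.
1 GeV⁴ → 1/(ℏc)³ × (1 GeV in J)⁴ = 2.10 × 10³⁷ J/m³.
Convert the energy scale: 0.0950 TeV⁴ = 9.50 × 10¹⁰ GeV⁴.
Result: 9.50 × 10¹⁰ × 2.10 × 10³⁷ = 1.99 × 10⁴⁸ J/m³.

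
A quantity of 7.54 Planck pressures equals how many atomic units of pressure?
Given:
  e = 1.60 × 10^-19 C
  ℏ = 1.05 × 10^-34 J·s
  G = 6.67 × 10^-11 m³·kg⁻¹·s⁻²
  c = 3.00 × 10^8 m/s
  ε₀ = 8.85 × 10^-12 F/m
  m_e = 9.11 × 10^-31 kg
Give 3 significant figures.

Planck pressure: p_P = c⁷/(ℏG²) = 4.68 × 10^113 Pa
atomic unit of pressure: P_au = E_h/a₀³ = m_e⁴e¹⁰/((4πε₀)⁵ℏ⁸) = 3.01 × 10^13 Pa
7.54 × 4.68 × 10^113 / 3.01 × 10^13 = 1.17 × 10^101

1.17 × 10^101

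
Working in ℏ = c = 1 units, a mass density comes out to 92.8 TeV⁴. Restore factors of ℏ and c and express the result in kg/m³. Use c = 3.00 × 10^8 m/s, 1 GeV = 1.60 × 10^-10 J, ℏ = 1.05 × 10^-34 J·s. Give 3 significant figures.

Mass density is [E]/(c²[L]³) = [E]⁴/(ℏ³c⁵).
1 GeV⁴ → 1/(ℏ³c⁵) × (1 GeV in J)⁴ = 2.33 × 10^20 kg/m³.
Convert the energy scale: 92.8 TeV⁴ = 9.28 × 10^13 GeV⁴.
Result: 9.28 × 10^13 × 2.33 × 10^20 = 2.16 × 10^34 kg/m³.

2.16 × 10^34 kg/m³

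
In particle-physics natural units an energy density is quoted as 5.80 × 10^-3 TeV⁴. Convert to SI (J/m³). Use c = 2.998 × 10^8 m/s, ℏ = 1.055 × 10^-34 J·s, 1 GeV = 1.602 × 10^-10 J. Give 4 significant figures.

[E]/[L]³ = [E]⁴/(ℏc)³; restore (ℏc)⁻³.
1 GeV⁴ → 1/(ℏc)³ × (1 GeV in J)⁴ = 2.082 × 10^37 J/m³.
Convert the energy scale: 5.80 × 10^-3 TeV⁴ = 5.80 × 10^9 GeV⁴.
Result: 5.80 × 10^9 × 2.082 × 10^37 = 1.207 × 10^47 J/m³.

1.207 × 10^47 J/m³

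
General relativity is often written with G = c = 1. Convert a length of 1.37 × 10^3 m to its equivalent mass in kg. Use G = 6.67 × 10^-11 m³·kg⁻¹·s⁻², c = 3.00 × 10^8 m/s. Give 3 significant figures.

Length → mass via c²/G.
1.37 × 10^3 m × (c²/G) = 1.85 × 10^30 kg

1.85 × 10^30 kg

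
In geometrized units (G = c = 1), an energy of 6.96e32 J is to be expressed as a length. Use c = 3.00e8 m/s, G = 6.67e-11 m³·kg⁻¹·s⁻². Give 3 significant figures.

5.73e-12 m

Energy → length via G/c⁴.
6.96e32 J × (G/c⁴) = 5.73e-12 m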